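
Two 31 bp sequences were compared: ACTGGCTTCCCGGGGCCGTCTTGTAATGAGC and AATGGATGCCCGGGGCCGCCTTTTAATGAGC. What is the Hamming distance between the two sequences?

Mismatches (1-based): site 2: C→A; site 6: C→A; site 8: T→G; site 19: T→C; site 23: G→T.

5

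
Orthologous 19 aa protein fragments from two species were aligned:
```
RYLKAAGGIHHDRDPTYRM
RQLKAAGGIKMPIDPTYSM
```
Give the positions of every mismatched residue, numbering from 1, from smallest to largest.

2, 10, 11, 12, 13, 18

Differences at position 2 (Y→Q), position 10 (H→K), position 11 (H→M), position 12 (D→P), position 13 (R→I), position 18 (R→S).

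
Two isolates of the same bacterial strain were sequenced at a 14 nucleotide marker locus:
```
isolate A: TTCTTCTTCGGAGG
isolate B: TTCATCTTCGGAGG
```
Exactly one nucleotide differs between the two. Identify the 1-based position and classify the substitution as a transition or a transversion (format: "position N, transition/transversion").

position 4, transversion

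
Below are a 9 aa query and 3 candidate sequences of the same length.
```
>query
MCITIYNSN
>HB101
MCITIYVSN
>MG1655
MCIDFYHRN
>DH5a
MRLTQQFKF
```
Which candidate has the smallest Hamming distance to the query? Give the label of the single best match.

HB101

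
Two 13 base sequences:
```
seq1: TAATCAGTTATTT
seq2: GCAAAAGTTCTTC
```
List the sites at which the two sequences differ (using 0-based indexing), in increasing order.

0, 1, 3, 4, 9, 12

Scanning 0-based: 0: T/G; 1: A/C; 3: T/A; 4: C/A; 9: A/C; 12: T/C.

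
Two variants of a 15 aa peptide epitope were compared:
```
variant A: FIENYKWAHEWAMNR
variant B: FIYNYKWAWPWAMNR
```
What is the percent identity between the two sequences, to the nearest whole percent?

3 positions differ (3, 9, 10), so 12 of 15 match: 12/15 = 80%.

80%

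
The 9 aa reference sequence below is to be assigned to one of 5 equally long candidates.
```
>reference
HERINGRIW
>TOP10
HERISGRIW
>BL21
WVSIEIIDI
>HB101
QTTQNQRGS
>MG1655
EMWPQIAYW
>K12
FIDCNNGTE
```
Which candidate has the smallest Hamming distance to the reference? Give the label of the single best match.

TOP10 differs at 1 position; BL21 differs at 8 positions; HB101 differs at 7 positions; MG1655 differs at 8 positions; K12 differs at 8 positions. The closest is TOP10.

TOP10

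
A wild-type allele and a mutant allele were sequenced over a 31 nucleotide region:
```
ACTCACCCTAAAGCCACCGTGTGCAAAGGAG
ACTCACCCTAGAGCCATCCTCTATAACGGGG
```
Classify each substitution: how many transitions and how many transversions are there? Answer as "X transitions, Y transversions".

5 transitions, 3 transversions

Mismatches (1-based):
base 11: A→G (purine→purine, transition)
base 17: C→T (pyrimidine→pyrimidine, transition)
base 19: G→C (purine→pyrimidine, transversion)
base 21: G→C (purine→pyrimidine, transversion)
base 23: G→A (purine→purine, transition)
base 24: C→T (pyrimidine→pyrimidine, transition)
base 27: A→C (purine→pyrimidine, transversion)
base 30: A→G (purine→purine, transition)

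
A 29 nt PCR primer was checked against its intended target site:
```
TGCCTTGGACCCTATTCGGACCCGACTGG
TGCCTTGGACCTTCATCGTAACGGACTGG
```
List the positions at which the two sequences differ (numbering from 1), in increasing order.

Scanning 1-based: 12: C/T; 14: A/C; 15: T/A; 19: G/T; 21: C/A; 23: C/G.

12, 14, 15, 19, 21, 23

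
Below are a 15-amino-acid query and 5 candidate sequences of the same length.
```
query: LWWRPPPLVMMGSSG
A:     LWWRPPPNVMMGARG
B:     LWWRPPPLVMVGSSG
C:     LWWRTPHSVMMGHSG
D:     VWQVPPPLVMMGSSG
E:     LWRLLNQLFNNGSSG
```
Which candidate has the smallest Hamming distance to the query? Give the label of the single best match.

B

A differs at 3 positions; B differs at 1 position; C differs at 4 positions; D differs at 3 positions; E differs at 8 positions. The closest is B.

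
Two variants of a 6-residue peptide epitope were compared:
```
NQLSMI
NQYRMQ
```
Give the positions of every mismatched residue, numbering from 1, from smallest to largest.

3, 4, 6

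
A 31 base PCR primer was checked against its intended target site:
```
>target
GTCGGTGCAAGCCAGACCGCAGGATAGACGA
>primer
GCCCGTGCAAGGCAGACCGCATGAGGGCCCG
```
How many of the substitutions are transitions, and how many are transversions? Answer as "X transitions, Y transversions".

Mismatches (1-based):
site 2: T→C (pyrimidine→pyrimidine, transition)
site 4: G→C (purine→pyrimidine, transversion)
site 12: C→G (pyrimidine→purine, transversion)
site 22: G→T (purine→pyrimidine, transversion)
site 25: T→G (pyrimidine→purine, transversion)
site 26: A→G (purine→purine, transition)
site 28: A→C (purine→pyrimidine, transversion)
site 30: G→C (purine→pyrimidine, transversion)
site 31: A→G (purine→purine, transition)

3 transitions, 6 transversions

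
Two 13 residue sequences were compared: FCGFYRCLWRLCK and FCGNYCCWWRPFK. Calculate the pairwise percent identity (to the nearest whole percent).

62%

Mismatches at positions 4, 6, 8, 11, 12 (1-based): 5 of 13.
Identical positions: 8/13 = 61.54% → 62%.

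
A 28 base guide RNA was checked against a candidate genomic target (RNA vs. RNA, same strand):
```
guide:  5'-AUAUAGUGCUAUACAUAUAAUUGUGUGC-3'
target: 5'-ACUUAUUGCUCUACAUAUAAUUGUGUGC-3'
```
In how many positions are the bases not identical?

Mismatches (1-based): position 2: U→C; position 3: A→U; position 6: G→U; position 11: A→C.

4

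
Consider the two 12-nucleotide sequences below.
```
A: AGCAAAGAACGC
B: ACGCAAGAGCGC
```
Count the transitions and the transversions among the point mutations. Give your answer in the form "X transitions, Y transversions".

1 transition, 3 transversions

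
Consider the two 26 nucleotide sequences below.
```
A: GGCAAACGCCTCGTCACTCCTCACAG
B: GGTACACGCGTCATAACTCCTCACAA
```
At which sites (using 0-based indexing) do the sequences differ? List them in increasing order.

2, 4, 9, 12, 14, 25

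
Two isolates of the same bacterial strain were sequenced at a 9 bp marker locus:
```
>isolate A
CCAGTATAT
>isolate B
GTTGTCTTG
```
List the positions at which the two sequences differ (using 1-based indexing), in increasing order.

1, 2, 3, 6, 8, 9

Scanning 1-based: 1: C/G; 2: C/T; 3: A/T; 6: A/C; 8: A/T; 9: T/G.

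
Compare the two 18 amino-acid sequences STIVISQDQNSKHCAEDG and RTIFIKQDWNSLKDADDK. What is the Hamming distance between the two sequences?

The sequences differ at positions 1, 4, 6, 9, 12, 13, 14, 16, 18 (1-based) — 9 in total.

9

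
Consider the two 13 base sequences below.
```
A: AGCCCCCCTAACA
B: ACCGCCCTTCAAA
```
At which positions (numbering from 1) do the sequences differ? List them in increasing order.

2, 4, 8, 10, 12

Differences at position 2 (G→C), position 4 (C→G), position 8 (C→T), position 10 (A→C), position 12 (C→A).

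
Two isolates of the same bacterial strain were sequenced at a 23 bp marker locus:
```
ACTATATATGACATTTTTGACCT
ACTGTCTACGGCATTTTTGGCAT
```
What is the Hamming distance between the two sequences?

6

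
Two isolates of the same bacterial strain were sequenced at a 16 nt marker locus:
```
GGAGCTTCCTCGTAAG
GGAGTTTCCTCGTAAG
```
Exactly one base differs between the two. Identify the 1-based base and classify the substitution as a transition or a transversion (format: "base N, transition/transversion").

base 5, transition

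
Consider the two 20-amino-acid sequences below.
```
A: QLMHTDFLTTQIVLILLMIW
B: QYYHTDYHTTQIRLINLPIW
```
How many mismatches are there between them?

Comparing position by position, 7 positions differ: 2 (L/Y), 3 (M/Y), 7 (F/Y), 8 (L/H), 13 (V/R), 16 (L/N), 18 (M/P).

7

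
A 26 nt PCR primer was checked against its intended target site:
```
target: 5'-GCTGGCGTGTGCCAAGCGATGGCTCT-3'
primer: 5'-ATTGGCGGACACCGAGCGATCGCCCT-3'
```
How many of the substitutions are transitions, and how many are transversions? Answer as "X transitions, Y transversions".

7 transitions, 2 transversions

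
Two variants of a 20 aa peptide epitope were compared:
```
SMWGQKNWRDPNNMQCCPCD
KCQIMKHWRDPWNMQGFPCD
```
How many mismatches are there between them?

9

The sequences differ at residues 1, 2, 3, 4, 5, 7, 12, 16, 17 (1-based) — 9 in total.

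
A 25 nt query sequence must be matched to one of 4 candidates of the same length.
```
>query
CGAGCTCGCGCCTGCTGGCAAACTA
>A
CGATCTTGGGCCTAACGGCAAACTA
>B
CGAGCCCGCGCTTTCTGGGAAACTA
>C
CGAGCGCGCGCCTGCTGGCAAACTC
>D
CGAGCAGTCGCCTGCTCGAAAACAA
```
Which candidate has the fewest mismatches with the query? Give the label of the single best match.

C

A differs at 6 bases; B differs at 4 bases; C differs at 2 bases; D differs at 6 bases. The closest is C.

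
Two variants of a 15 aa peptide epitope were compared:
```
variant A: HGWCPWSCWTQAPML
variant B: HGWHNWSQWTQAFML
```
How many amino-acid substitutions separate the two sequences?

4

The sequences differ at residues 4, 5, 8, 13 (1-based) — 4 in total.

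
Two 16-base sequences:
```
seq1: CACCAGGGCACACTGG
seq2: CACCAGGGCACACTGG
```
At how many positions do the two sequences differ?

0

The two sequences are identical at every position.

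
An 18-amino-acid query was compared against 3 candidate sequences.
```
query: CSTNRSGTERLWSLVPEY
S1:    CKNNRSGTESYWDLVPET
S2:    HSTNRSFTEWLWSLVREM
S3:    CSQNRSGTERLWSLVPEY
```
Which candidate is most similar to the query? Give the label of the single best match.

S3

Hamming distances to query — S1: 6; S2: 5; S3: 1.
Smallest is S3 with 1 mismatch.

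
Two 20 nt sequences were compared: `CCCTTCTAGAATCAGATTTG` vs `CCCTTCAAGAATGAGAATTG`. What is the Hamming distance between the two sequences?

3

Mismatches (1-based): site 7: T→A; site 13: C→G; site 17: T→A.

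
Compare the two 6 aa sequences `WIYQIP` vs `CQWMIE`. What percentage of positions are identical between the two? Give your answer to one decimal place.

16.7%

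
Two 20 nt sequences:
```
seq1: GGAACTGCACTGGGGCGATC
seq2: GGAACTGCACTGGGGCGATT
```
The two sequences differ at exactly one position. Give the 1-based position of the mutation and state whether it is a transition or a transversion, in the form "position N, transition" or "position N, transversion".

Position 20 changes C→T. C is a pyrimidine and T is a pyrimidine, so this is a transition.

position 20, transition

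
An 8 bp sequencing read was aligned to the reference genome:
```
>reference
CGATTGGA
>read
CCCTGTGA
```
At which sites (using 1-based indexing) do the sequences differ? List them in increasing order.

Scanning 1-based: 2: G/C; 3: A/C; 5: T/G; 6: G/T.

2, 3, 5, 6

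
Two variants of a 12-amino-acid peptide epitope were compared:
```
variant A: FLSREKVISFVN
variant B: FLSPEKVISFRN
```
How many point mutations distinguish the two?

2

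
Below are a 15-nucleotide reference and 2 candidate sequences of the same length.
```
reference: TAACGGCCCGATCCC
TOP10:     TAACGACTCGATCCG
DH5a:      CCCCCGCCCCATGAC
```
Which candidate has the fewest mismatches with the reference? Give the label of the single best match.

TOP10 differs at 3 bases; DH5a differs at 7 bases. The closest is TOP10.

TOP10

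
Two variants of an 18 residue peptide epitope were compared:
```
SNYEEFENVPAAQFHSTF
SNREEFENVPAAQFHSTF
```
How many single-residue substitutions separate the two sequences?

1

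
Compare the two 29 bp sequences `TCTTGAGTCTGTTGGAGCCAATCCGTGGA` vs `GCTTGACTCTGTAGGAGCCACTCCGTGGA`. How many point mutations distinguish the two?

4

The sequences differ at sites 1, 7, 13, 21 (1-based) — 4 in total.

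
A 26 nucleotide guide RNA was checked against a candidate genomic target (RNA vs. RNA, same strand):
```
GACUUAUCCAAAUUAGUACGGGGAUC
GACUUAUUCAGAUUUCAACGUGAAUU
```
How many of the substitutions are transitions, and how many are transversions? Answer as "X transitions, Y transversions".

Mismatches (1-based):
base 8: C→U (pyrimidine→pyrimidine, transition)
base 11: A→G (purine→purine, transition)
base 15: A→U (purine→pyrimidine, transversion)
base 16: G→C (purine→pyrimidine, transversion)
base 17: U→A (pyrimidine→purine, transversion)
base 21: G→U (purine→pyrimidine, transversion)
base 23: G→A (purine→purine, transition)
base 26: C→U (pyrimidine→pyrimidine, transition)

4 transitions, 4 transversions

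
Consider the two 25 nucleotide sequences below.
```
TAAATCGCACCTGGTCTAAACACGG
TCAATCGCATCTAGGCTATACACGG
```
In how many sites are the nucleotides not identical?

The sequences differ at sites 2, 10, 13, 15, 19 (1-based) — 5 in total.

5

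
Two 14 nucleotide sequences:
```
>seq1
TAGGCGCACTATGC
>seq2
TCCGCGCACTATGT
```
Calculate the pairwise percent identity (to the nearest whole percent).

79%

Mismatches at positions 2, 3, 14 (1-based): 3 of 14.
Identical positions: 11/14 = 78.57% → 79%.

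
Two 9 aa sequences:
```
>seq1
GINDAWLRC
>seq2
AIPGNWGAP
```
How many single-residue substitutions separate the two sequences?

7

Mismatches (1-based): position 1: G→A; position 3: N→P; position 4: D→G; position 5: A→N; position 7: L→G; position 8: R→A; position 9: C→P.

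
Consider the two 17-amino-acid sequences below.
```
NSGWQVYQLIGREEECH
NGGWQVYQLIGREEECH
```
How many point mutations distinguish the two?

1

The sequences differ at residues 2 (1-based) — 1 in total.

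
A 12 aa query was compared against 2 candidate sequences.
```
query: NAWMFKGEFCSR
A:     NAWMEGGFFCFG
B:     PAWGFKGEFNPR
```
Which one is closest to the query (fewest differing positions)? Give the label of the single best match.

A differs at 5 positions; B differs at 4 positions. The closest is B.

B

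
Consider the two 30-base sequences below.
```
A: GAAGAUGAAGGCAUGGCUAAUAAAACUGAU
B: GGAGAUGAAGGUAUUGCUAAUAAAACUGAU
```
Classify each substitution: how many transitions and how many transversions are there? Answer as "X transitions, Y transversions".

2 transitions, 1 transversion

Mismatches (1-based):
position 2: A→G (purine→purine, transition)
position 12: C→U (pyrimidine→pyrimidine, transition)
position 15: G→U (purine→pyrimidine, transversion)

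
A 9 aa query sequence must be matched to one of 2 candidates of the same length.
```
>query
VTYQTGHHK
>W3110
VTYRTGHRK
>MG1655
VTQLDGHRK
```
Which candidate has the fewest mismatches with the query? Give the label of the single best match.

W3110

Hamming distances to query — W3110: 2; MG1655: 4.
Smallest is W3110 with 2 mismatches.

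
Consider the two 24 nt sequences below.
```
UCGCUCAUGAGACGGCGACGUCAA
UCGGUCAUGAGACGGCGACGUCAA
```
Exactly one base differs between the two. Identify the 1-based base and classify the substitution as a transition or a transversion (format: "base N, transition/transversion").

base 4, transversion

The sequences differ only at base 4: C→G (pyrimidine→purine), a transversion.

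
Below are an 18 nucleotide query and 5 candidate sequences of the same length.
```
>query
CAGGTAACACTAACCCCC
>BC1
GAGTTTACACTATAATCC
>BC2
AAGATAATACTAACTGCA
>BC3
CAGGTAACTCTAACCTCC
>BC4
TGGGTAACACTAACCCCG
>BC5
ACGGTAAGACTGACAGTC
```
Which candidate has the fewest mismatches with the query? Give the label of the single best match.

Hamming distances to query — BC1: 7; BC2: 6; BC3: 2; BC4: 3; BC5: 7.
Smallest is BC3 with 2 mismatches.

BC3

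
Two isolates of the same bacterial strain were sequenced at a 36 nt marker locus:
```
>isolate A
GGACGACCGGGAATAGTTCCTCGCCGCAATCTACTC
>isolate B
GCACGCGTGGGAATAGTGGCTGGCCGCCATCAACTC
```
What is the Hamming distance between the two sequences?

9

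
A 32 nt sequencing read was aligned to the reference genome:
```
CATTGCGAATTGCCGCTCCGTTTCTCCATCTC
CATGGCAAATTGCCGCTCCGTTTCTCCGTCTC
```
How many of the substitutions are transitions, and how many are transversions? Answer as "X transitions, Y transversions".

Transitions (purine↔purine or pyrimidine↔pyrimidine): 7 G→A, 28 A→G.
Transversions (purine↔pyrimidine): 4 T→G.

2 transitions, 1 transversion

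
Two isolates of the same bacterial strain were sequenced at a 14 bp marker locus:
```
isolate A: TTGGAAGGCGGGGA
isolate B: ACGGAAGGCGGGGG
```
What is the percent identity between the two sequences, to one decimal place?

78.6%

3 positions differ (1, 2, 14), so 11 of 14 match: 11/14 = 78.57%.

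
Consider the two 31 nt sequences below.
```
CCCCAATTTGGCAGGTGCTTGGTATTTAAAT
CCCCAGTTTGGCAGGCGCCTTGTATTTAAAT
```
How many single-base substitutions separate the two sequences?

4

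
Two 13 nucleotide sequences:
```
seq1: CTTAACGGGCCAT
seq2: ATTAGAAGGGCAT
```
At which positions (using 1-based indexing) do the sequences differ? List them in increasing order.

Scanning 1-based: 1: C/A; 5: A/G; 6: C/A; 7: G/A; 10: C/G.

1, 5, 6, 7, 10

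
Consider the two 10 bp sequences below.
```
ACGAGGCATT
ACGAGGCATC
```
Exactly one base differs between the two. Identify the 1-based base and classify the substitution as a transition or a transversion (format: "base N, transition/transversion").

base 10, transition

Base 10 changes T→C. T is a pyrimidine and C is a pyrimidine, so this is a transition.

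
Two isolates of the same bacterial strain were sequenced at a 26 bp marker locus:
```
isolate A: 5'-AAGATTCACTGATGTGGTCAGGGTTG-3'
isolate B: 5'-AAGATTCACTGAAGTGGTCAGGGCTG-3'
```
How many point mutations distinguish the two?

Mismatches (1-based): position 13: T→A; position 24: T→C.

2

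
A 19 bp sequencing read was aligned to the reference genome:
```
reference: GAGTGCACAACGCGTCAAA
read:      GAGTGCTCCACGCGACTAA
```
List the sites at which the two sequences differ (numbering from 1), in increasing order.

Differences at site 7 (A→T), site 9 (A→C), site 15 (T→A), site 17 (A→T).

7, 9, 15, 17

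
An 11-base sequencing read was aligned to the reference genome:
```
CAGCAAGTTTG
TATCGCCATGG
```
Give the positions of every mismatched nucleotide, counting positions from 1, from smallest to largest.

Differences at position 1 (C→T), position 3 (G→T), position 5 (A→G), position 6 (A→C), position 7 (G→C), position 8 (T→A), position 10 (T→G).

1, 3, 5, 6, 7, 8, 10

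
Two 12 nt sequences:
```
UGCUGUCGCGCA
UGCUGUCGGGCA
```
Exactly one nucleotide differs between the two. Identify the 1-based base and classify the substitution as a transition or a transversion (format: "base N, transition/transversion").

base 9, transversion

Base 9 changes C→G. C is a pyrimidine and G is a purine, so this is a transversion.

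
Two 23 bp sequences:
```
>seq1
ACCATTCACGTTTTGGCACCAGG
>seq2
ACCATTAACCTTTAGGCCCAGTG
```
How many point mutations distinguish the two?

7

The sequences differ at sites 7, 10, 14, 18, 20, 21, 22 (1-based) — 7 in total.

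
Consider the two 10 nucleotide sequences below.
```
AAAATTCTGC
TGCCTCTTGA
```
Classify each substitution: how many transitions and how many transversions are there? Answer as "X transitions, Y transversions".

Transitions (purine↔purine or pyrimidine↔pyrimidine): 2 A→G, 6 T→C, 7 C→T.
Transversions (purine↔pyrimidine): 1 A→T, 3 A→C, 4 A→C, 10 C→A.

3 transitions, 4 transversions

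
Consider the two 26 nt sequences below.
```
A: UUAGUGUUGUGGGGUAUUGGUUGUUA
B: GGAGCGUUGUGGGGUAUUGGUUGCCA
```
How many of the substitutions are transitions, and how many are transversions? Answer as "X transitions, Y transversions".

Mismatches (1-based):
site 1: U→G (pyrimidine→purine, transversion)
site 2: U→G (pyrimidine→purine, transversion)
site 5: U→C (pyrimidine→pyrimidine, transition)
site 24: U→C (pyrimidine→pyrimidine, transition)
site 25: U→C (pyrimidine→pyrimidine, transition)

3 transitions, 2 transversions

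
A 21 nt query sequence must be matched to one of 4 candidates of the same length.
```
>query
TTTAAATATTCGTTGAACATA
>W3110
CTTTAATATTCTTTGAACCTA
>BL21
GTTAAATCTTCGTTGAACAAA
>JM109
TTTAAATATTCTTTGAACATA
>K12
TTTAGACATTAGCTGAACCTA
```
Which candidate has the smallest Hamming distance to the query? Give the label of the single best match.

Hamming distances to query — W3110: 4; BL21: 3; JM109: 1; K12: 5.
Smallest is JM109 with 1 mismatch.

JM109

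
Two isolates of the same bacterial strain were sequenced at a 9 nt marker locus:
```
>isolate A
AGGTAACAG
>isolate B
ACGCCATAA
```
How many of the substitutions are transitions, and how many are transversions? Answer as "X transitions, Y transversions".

3 transitions, 2 transversions

Transitions (purine↔purine or pyrimidine↔pyrimidine): 4 T→C, 7 C→T, 9 G→A.
Transversions (purine↔pyrimidine): 2 G→C, 5 A→C.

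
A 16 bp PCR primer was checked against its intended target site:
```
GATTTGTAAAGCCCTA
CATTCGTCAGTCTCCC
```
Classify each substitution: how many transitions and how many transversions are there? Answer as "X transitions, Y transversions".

Transitions (purine↔purine or pyrimidine↔pyrimidine): 5 T→C, 10 A→G, 13 C→T, 15 T→C.
Transversions (purine↔pyrimidine): 1 G→C, 8 A→C, 11 G→T, 16 A→C.

4 transitions, 4 transversions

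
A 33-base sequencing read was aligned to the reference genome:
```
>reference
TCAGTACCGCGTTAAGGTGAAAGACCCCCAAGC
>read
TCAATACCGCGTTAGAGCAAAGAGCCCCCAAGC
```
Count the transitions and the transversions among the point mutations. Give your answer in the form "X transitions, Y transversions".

8 transitions, 0 transversions

Mismatches (1-based):
position 4: G→A (purine→purine, transition)
position 15: A→G (purine→purine, transition)
position 16: G→A (purine→purine, transition)
position 18: T→C (pyrimidine→pyrimidine, transition)
position 19: G→A (purine→purine, transition)
position 22: A→G (purine→purine, transition)
position 23: G→A (purine→purine, transition)
position 24: A→G (purine→purine, transition)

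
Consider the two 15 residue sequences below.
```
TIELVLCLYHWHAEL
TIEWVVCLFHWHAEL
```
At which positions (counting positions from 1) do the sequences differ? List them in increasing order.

4, 6, 9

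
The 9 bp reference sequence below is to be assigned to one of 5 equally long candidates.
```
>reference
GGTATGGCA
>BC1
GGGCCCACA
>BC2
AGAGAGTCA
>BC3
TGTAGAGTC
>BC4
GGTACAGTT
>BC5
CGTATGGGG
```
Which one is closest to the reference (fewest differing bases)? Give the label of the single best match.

BC1 differs at 5 bases; BC2 differs at 5 bases; BC3 differs at 5 bases; BC4 differs at 4 bases; BC5 differs at 3 bases. The closest is BC5.

BC5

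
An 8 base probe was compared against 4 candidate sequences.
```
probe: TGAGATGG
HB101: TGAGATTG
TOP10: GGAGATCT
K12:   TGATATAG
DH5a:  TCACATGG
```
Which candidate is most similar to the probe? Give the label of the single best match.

HB101

Hamming distances to probe — HB101: 1; TOP10: 3; K12: 2; DH5a: 2.
Smallest is HB101 with 1 mismatch.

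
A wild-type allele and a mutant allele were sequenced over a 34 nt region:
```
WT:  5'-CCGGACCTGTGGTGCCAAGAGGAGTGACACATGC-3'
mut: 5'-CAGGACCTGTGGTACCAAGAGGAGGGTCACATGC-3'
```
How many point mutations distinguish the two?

Comparing position by position, 4 bases differ: 2 (C/A), 14 (G/A), 25 (T/G), 27 (A/T).

4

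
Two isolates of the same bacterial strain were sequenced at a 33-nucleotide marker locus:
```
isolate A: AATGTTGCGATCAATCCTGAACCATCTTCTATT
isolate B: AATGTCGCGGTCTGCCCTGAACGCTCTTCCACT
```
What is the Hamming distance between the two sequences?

Comparing position by position, 9 positions differ: 6 (T/C), 10 (A/G), 13 (A/T), 14 (A/G), 15 (T/C), 23 (C/G), 24 (A/C), 30 (T/C), 32 (T/C).

9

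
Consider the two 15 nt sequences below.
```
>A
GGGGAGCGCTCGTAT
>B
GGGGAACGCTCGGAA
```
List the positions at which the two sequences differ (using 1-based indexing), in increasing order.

Scanning 1-based: 6: G/A; 13: T/G; 15: T/A.

6, 13, 15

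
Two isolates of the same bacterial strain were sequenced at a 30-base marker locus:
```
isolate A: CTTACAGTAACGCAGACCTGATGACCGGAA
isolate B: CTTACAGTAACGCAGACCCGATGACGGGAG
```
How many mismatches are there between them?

Mismatches (1-based): site 19: T→C; site 26: C→G; site 30: A→G.

3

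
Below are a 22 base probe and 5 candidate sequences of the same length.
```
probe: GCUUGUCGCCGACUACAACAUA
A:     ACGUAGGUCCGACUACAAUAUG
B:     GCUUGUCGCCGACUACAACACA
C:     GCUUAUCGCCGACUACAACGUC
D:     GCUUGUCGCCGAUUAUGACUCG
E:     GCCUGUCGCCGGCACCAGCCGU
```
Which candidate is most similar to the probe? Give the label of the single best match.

Hamming distances to probe — A: 8; B: 1; C: 3; D: 6; E: 8.
Smallest is B with 1 mismatch.

B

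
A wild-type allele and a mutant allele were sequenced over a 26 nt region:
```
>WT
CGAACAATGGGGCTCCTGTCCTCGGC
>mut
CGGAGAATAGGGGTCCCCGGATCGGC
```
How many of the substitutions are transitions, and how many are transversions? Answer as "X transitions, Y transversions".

3 transitions, 6 transversions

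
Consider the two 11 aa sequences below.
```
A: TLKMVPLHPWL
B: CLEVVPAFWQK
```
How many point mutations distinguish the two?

Comparing position by position, 8 positions differ: 1 (T/C), 3 (K/E), 4 (M/V), 7 (L/A), 8 (H/F), 9 (P/W), 10 (W/Q), 11 (L/K).

8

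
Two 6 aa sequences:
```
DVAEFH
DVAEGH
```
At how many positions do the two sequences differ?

1

Mismatches (1-based): position 5: F→G.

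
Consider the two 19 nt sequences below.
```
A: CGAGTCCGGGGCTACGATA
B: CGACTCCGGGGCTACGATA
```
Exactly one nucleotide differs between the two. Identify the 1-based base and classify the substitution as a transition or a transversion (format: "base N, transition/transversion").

base 4, transversion

Base 4 changes G→C. G is a purine and C is a pyrimidine, so this is a transversion.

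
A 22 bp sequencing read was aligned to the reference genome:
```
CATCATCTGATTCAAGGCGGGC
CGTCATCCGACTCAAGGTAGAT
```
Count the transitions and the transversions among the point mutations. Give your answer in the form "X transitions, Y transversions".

7 transitions, 0 transversions

Transitions (purine↔purine or pyrimidine↔pyrimidine): 2 A→G, 8 T→C, 11 T→C, 18 C→T, 19 G→A, 21 G→A, 22 C→T.
Transversions (purine↔pyrimidine): none.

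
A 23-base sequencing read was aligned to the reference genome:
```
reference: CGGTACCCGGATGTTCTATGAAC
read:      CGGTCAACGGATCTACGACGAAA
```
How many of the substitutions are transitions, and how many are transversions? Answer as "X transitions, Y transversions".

1 transition, 7 transversions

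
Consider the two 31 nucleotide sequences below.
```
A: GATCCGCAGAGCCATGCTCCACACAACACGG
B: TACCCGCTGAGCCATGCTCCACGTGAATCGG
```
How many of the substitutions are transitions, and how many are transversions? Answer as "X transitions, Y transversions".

4 transitions, 4 transversions

Transitions (purine↔purine or pyrimidine↔pyrimidine): 3 T→C, 23 A→G, 24 C→T, 25 A→G.
Transversions (purine↔pyrimidine): 1 G→T, 8 A→T, 27 C→A, 28 A→T.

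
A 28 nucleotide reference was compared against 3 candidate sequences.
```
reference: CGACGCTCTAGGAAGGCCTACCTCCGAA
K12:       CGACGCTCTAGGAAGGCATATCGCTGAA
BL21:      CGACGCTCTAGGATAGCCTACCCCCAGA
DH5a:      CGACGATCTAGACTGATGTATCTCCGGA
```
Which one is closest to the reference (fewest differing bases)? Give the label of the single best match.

K12

Hamming distances to reference — K12: 4; BL21: 5; DH5a: 9.
Smallest is K12 with 4 mismatches.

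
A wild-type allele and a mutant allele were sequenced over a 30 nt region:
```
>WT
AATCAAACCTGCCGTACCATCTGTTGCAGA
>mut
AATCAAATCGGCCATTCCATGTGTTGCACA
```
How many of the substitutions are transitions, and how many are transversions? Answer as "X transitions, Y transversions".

Transitions (purine↔purine or pyrimidine↔pyrimidine): 8 C→T, 14 G→A.
Transversions (purine↔pyrimidine): 10 T→G, 16 A→T, 21 C→G, 29 G→C.

2 transitions, 4 transversions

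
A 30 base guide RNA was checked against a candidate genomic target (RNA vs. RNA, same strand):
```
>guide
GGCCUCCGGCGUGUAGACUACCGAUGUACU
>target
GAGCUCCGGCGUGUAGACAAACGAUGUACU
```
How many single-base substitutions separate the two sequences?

The sequences differ at sites 2, 3, 19, 21 (1-based) — 4 in total.

4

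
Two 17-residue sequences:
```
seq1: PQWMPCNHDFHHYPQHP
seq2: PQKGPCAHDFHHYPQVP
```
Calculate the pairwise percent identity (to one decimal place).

76.5%

Mismatches at positions 3, 4, 7, 16 (1-based): 4 of 17.
Identical positions: 13/17 = 76.47% → 76.5%.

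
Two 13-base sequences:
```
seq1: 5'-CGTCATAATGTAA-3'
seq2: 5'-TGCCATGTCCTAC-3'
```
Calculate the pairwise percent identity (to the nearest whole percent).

7 positions differ (1, 3, 7, 8, 9, 10, 13), so 6 of 13 match: 6/13 = 46.15%.

46%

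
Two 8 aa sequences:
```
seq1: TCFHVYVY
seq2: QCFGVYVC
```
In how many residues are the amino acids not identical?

Mismatches (1-based): residue 1: T→Q; residue 4: H→G; residue 8: Y→C.

3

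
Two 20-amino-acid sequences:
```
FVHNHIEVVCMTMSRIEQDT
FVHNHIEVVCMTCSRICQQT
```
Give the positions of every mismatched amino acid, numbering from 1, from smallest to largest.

13, 17, 19

Scanning 1-based: 13: M/C; 17: E/C; 19: D/Q.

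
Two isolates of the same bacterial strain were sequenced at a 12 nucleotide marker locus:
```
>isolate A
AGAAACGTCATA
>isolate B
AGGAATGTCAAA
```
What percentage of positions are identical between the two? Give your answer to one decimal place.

75.0%

3 positions differ (3, 6, 11), so 9 of 12 match: 9/12 = 75%.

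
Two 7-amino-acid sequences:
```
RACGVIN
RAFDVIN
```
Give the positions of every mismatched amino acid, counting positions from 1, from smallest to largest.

3, 4

Scanning 1-based: 3: C/F; 4: G/D.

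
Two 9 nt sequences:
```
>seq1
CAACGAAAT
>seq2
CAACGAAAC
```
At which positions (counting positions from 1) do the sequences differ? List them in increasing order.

Scanning 1-based: 9: T/C.

9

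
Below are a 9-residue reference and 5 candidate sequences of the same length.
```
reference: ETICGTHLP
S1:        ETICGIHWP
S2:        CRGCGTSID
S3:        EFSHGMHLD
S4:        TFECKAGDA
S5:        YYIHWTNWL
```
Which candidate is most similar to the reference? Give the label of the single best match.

S1 differs at 2 positions; S2 differs at 6 positions; S3 differs at 5 positions; S4 differs at 8 positions; S5 differs at 7 positions. The closest is S1.

S1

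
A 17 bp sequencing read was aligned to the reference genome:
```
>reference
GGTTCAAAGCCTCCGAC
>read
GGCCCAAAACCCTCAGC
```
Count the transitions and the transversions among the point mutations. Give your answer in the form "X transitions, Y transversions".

Transitions (purine↔purine or pyrimidine↔pyrimidine): 3 T→C, 4 T→C, 9 G→A, 12 T→C, 13 C→T, 15 G→A, 16 A→G.
Transversions (purine↔pyrimidine): none.

7 transitions, 0 transversions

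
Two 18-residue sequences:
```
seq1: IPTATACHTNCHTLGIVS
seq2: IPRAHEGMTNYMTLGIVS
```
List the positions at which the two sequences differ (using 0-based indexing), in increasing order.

Differences at position 2 (T→R), position 4 (T→H), position 5 (A→E), position 6 (C→G), position 7 (H→M), position 10 (C→Y), position 11 (H→M).

2, 4, 5, 6, 7, 10, 11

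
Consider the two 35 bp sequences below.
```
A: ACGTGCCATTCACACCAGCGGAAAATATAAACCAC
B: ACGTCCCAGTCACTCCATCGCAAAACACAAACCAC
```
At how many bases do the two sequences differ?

7

Mismatches (1-based): base 5: G→C; base 9: T→G; base 14: A→T; base 18: G→T; base 21: G→C; base 26: T→C; base 28: T→C.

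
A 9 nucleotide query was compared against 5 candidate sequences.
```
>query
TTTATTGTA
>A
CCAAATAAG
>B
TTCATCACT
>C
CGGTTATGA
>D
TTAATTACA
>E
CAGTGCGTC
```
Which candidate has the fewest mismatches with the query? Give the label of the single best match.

Hamming distances to query — A: 7; B: 5; C: 7; D: 3; E: 7.
Smallest is D with 3 mismatches.

D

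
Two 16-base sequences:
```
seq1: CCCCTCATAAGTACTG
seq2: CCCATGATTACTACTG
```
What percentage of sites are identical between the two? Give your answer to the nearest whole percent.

4 positions differ (4, 6, 9, 11), so 12 of 16 match: 12/16 = 75%.

75%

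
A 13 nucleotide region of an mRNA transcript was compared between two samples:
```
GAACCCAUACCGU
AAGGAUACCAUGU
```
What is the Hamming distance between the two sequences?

The sequences differ at bases 1, 3, 4, 5, 6, 8, 9, 10, 11 (1-based) — 9 in total.

9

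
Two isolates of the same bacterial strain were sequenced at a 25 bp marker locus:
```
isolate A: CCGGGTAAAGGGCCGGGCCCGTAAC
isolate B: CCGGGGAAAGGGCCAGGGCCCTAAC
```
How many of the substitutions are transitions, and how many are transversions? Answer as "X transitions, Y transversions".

1 transition, 3 transversions

Transitions (purine↔purine or pyrimidine↔pyrimidine): 15 G→A.
Transversions (purine↔pyrimidine): 6 T→G, 18 C→G, 21 G→C.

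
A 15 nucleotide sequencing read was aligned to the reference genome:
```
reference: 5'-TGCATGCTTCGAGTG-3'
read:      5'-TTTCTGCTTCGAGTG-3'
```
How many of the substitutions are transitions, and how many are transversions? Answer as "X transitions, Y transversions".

Transitions (purine↔purine or pyrimidine↔pyrimidine): 3 C→T.
Transversions (purine↔pyrimidine): 2 G→T, 4 A→C.

1 transition, 2 transversions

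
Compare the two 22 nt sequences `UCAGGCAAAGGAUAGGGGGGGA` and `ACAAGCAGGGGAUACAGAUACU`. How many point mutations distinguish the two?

11

Comparing position by position, 11 sites differ: 1 (U/A), 4 (G/A), 8 (A/G), 9 (A/G), 15 (G/C), 16 (G/A), 18 (G/A), 19 (G/U), 20 (G/A), 21 (G/C), 22 (A/U).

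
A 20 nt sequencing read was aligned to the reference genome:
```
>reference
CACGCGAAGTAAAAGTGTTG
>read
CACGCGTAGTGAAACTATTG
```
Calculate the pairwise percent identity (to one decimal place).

Mismatches at positions 7, 11, 15, 17 (1-based): 4 of 20.
Identical positions: 16/20 = 80% → 80.0%.

80.0%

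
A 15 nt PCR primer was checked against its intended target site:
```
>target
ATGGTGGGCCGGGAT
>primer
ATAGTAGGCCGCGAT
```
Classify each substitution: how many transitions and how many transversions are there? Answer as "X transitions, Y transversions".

2 transitions, 1 transversion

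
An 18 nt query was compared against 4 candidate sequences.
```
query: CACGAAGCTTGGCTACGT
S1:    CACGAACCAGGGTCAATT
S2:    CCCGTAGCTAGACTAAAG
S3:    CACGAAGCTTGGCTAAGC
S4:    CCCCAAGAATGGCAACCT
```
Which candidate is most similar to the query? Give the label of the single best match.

S3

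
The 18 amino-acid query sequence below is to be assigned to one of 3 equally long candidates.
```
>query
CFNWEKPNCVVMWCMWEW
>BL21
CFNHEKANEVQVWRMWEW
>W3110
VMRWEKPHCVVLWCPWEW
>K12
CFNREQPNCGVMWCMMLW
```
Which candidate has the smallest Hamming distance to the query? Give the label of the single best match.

K12

Hamming distances to query — BL21: 6; W3110: 6; K12: 5.
Smallest is K12 with 5 mismatches.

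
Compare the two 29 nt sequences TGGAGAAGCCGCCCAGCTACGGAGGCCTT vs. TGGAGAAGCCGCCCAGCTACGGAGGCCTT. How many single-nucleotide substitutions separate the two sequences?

No positions differ; the sequences are identical.

0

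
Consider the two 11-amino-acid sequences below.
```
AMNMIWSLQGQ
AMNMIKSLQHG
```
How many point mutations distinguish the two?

3

The sequences differ at residues 6, 10, 11 (1-based) — 3 in total.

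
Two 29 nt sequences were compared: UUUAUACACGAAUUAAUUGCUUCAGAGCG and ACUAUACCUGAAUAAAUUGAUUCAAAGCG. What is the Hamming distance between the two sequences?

7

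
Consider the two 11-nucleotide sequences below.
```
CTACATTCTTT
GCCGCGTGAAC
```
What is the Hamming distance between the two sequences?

10

Comparing position by position, 10 bases differ: 1 (C/G), 2 (T/C), 3 (A/C), 4 (C/G), 5 (A/C), 6 (T/G), 8 (C/G), 9 (T/A), 10 (T/A), 11 (T/C).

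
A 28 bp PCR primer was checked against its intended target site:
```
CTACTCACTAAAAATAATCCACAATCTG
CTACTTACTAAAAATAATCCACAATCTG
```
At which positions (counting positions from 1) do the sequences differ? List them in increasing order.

Scanning 1-based: 6: C/T.

6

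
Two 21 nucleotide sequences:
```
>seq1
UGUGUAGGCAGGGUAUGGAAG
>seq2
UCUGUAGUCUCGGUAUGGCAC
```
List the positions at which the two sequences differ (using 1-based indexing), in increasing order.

2, 8, 10, 11, 19, 21

Scanning 1-based: 2: G/C; 8: G/U; 10: A/U; 11: G/C; 19: A/C; 21: G/C.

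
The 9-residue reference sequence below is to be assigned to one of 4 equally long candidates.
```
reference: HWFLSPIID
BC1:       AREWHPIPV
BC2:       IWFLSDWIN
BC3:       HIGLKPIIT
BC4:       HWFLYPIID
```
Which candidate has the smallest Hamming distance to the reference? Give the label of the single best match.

BC1 differs at 7 residues; BC2 differs at 4 residues; BC3 differs at 4 residues; BC4 differs at 1 residue. The closest is BC4.

BC4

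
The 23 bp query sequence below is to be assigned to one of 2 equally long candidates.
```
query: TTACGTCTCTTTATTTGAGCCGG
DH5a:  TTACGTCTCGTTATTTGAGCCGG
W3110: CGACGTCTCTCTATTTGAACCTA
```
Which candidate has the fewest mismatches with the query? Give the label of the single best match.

DH5a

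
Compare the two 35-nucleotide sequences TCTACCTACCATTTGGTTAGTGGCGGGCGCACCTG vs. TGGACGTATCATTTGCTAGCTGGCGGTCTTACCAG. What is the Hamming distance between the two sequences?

12

The sequences differ at positions 2, 3, 6, 9, 16, 18, 19, 20, 27, 29, 30, 34 (1-based) — 12 in total.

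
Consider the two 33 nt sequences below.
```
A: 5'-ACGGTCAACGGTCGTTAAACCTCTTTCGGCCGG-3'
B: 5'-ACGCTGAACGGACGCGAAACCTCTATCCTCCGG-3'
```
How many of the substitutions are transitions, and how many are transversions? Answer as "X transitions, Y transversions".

1 transition, 7 transversions

Mismatches (1-based):
site 4: G→C (purine→pyrimidine, transversion)
site 6: C→G (pyrimidine→purine, transversion)
site 12: T→A (pyrimidine→purine, transversion)
site 15: T→C (pyrimidine→pyrimidine, transition)
site 16: T→G (pyrimidine→purine, transversion)
site 25: T→A (pyrimidine→purine, transversion)
site 28: G→C (purine→pyrimidine, transversion)
site 29: G→T (purine→pyrimidine, transversion)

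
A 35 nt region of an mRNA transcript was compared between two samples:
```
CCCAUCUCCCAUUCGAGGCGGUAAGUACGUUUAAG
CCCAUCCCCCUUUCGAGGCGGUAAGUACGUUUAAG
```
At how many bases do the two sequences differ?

Mismatches (1-based): base 7: U→C; base 11: A→U.

2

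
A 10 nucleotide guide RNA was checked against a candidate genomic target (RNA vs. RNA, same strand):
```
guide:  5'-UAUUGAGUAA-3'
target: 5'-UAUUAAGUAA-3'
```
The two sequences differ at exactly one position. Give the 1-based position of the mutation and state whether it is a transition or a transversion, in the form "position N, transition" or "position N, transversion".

The sequences differ only at position 5: G→A (purine→purine), a transition.

position 5, transition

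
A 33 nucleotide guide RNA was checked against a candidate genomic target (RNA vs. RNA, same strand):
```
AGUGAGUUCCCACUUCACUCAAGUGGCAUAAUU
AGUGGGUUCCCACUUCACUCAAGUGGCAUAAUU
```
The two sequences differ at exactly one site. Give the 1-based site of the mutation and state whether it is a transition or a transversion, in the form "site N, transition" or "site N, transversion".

The sequences differ only at site 5: A→G (purine→purine), a transition.

site 5, transition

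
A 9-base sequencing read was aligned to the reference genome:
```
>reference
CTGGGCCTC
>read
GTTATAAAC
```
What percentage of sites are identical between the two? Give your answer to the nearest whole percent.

22%

7 positions differ (1, 3, 4, 5, 6, 7, 8), so 2 of 9 match: 2/9 = 22.22%.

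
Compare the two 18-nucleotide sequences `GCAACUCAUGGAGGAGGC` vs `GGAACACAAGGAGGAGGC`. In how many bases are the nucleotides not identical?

Mismatches (1-based): base 2: C→G; base 6: U→A; base 9: U→A.

3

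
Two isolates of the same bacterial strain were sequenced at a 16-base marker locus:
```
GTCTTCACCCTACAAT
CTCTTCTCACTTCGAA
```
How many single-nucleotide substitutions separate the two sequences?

6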